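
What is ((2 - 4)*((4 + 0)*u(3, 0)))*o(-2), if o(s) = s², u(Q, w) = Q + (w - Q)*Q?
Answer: 192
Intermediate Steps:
u(Q, w) = Q + Q*(w - Q)
((2 - 4)*((4 + 0)*u(3, 0)))*o(-2) = ((2 - 4)*((4 + 0)*(3*(1 + 0 - 1*3))))*(-2)² = -8*3*(1 + 0 - 3)*4 = -8*3*(-2)*4 = -8*(-6)*4 = -2*(-24)*4 = 48*4 = 192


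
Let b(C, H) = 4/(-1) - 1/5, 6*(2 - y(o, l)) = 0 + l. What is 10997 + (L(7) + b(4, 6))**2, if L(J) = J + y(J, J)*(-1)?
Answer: 9900781/900 ≈ 11001.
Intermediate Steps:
y(o, l) = 2 - l/6 (y(o, l) = 2 - (0 + l)/6 = 2 - l/6)
L(J) = -2 + 7*J/6 (L(J) = J + (2 - J/6)*(-1) = J + (-2 + J/6) = -2 + 7*J/6)
b(C, H) = -21/5 (b(C, H) = 4*(-1) - 1*1/5 = -4 - 1/5 = -21/5)
10997 + (L(7) + b(4, 6))**2 = 10997 + ((-2 + (7/6)*7) - 21/5)**2 = 10997 + ((-2 + 49/6) - 21/5)**2 = 10997 + (37/6 - 21/5)**2 = 10997 + (59/30)**2 = 10997 + 3481/900 = 9900781/900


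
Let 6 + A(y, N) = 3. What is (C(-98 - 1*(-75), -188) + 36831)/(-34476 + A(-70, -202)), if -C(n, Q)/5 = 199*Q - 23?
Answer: -224006/34479 ≈ -6.4969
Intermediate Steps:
A(y, N) = -3 (A(y, N) = -6 + 3 = -3)
C(n, Q) = 115 - 995*Q (C(n, Q) = -5*(199*Q - 23) = -5*(-23 + 199*Q) = 115 - 995*Q)
(C(-98 - 1*(-75), -188) + 36831)/(-34476 + A(-70, -202)) = ((115 - 995*(-188)) + 36831)/(-34476 - 3) = ((115 + 187060) + 36831)/(-34479) = (187175 + 36831)*(-1/34479) = 224006*(-1/34479) = -224006/34479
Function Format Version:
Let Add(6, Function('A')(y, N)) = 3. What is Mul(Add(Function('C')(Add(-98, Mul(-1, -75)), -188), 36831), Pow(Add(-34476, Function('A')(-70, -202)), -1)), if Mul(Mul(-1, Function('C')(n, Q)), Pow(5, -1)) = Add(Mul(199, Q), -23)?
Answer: Rational(-224006, 34479) ≈ -6.4969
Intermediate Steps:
Function('A')(y, N) = -3 (Function('A')(y, N) = Add(-6, 3) = -3)
Function('C')(n, Q) = Add(115, Mul(-995, Q)) (Function('C')(n, Q) = Mul(-5, Add(Mul(199, Q), -23)) = Mul(-5, Add(-23, Mul(199, Q))) = Add(115, Mul(-995, Q)))
Mul(Add(Function('C')(Add(-98, Mul(-1, -75)), -188), 36831), Pow(Add(-34476, Function('A')(-70, -202)), -1)) = Mul(Add(Add(115, Mul(-995, -188)), 36831), Pow(Add(-34476, -3), -1)) = Mul(Add(Add(115, 187060), 36831), Pow(-34479, -1)) = Mul(Add(187175, 36831), Rational(-1, 34479)) = Mul(224006, Rational(-1, 34479)) = Rational(-224006, 34479)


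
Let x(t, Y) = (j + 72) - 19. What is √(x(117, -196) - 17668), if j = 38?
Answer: 9*I*√217 ≈ 132.58*I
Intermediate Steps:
x(t, Y) = 91 (x(t, Y) = (38 + 72) - 19 = 110 - 19 = 91)
√(x(117, -196) - 17668) = √(91 - 17668) = √(-17577) = 9*I*√217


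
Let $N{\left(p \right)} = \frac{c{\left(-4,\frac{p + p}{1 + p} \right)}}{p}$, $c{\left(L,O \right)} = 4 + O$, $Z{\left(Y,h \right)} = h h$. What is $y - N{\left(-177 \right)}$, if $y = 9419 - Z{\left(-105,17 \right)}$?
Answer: $\frac{142209409}{15576} \approx 9130.0$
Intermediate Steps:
$Z{\left(Y,h \right)} = h^{2}$
$N{\left(p \right)} = \frac{4 + \frac{2 p}{1 + p}}{p}$ ($N{\left(p \right)} = \frac{4 + \frac{p + p}{1 + p}}{p} = \frac{4 + \frac{2 p}{1 + p}}{p}$)
$y = 9130$ ($y = 9419 - 17^{2} = 9419 - 289 = 9130$)
$y - N{\left(-177 \right)} = 9130 - \frac{2 \left(2 + 3 \left(-177\right)\right)}{\left(-177\right) \left(1 - 177\right)} = 9130 - 2 \left(- \frac{1}{177}\right) \frac{1}{-176} \left(2 - 531\right) = 9130 - 2 \left(- \frac{1}{177}\right) \left(- \frac{1}{176}\right) \left(-529\right) = 9130 - - \frac{529}{15576} = 9130 + \frac{529}{15576} = \frac{142209409}{15576}$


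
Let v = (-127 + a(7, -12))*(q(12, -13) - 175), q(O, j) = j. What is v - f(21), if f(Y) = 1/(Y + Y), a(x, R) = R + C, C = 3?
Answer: 1073855/42 ≈ 25568.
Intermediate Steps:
a(x, R) = 3 + R (a(x, R) = R + 3 = 3 + R)
v = 25568 (v = (-127 + (3 - 12))*(-13 - 175) = (-127 - 9)*(-188) = -136*(-188) = 25568)
f(Y) = 1/(2*Y)
v - f(21) = 25568 - 1/(2*21) = 25568 - 1*1/42 = 25568 - 1/42 = 1073855/42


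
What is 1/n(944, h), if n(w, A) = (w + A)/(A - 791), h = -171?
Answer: -962/773 ≈ -1.2445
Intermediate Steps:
n(w, A) = (A + w)/(-791 + A)
1/n(944, h) = 1/((-171 + 944)/(-791 - 171)) = 1/(773/(-962)) = 1/(-1/962*773) = 1/(-773/962) = -962/773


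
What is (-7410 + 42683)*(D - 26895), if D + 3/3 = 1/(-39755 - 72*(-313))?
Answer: -16335710242425/17219 ≈ -9.4870e+8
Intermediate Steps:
D = -17220/17219 (D = -1 + 1/(-39755 - 72*(-313)) = -1 + 1/(-39755 + 22536) = -1 + 1/(-17219) = -1 - 1/17219 = -17220/17219 ≈ -1.0001)
(-7410 + 42683)*(D - 26895) = (-7410 + 42683)*(-17220/17219 - 26895) = 35273*(-463122225/17219) = -16335710242425/17219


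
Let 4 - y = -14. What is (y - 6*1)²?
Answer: 144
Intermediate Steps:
y = 18 (y = 4 - 1*(-14) = 4 + 14 = 18)
(y - 6*1)² = (18 - 6*1)² = (18 - 6)² = 12² = 144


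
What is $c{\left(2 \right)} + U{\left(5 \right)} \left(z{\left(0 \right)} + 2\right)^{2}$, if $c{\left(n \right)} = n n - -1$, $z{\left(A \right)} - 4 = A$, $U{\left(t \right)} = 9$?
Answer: $329$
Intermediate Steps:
$z{\left(A \right)} = 4 + A$
$c{\left(n \right)} = 1 + n^{2}$ ($c{\left(n \right)} = n^{2} + 1 = 1 + n^{2}$)
$c{\left(2 \right)} + U{\left(5 \right)} \left(z{\left(0 \right)} + 2\right)^{2} = \left(1 + 2^{2}\right) + 9 \left(\left(4 + 0\right) + 2\right)^{2} = \left(1 + 4\right) + 9 \left(4 + 2\right)^{2} = 5 + 9 \cdot 6^{2} = 5 + 9 \cdot 36 = 5 + 324 = 329$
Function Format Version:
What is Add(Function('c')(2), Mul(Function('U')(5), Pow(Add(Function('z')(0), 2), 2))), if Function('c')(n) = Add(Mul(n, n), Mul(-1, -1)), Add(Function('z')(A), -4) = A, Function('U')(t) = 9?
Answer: 329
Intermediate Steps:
Function('z')(A) = Add(4, A)
Function('c')(n) = Add(1, Pow(n, 2)) (Function('c')(n) = Add(Pow(n, 2), 1) = Add(1, Pow(n, 2)))
Add(Function('c')(2), Mul(Function('U')(5), Pow(Add(Function('z')(0), 2), 2))) = Add(Add(1, Pow(2, 2)), Mul(9, Pow(Add(Add(4, 0), 2), 2))) = Add(Add(1, 4), Mul(9, Pow(Add(4, 2), 2))) = Add(5, Mul(9, Pow(6, 2))) = Add(5, Mul(9, 36)) = Add(5, 324) = 329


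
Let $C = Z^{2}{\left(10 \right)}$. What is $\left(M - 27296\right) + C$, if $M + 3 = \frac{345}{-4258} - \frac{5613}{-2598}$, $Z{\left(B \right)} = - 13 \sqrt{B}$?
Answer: $- \frac{23605918926}{921857} \approx -25607.0$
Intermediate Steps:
$M = - \frac{848584}{921857}$ ($M = -3 + \left(\frac{345}{-4258} - \frac{5613}{-2598}\right) = -3 + \left(345 \left(- \frac{1}{4258}\right) - - \frac{1871}{866}\right) = -3 + \left(- \frac{345}{4258} + \frac{1871}{866}\right) = -3 + \frac{1916987}{921857} = - \frac{848584}{921857} \approx -0.92052$)
$C = 1690$ ($C = \left(- 13 \sqrt{10}\right)^{2} = 1690$)
$\left(M - 27296\right) + C = \left(- \frac{848584}{921857} - 27296\right) + 1690 = - \frac{25163857256}{921857} + 1690 = - \frac{23605918926}{921857}$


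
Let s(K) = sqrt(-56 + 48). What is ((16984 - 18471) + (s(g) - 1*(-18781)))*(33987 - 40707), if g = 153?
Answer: -116215680 - 13440*I*sqrt(2) ≈ -1.1622e+8 - 19007.0*I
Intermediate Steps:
s(K) = 2*I*sqrt(2) (s(K) = sqrt(-8) = 2*I*sqrt(2))
((16984 - 18471) + (s(g) - 1*(-18781)))*(33987 - 40707) = ((16984 - 18471) + (2*I*sqrt(2) - 1*(-18781)))*(33987 - 40707) = (-1487 + (2*I*sqrt(2) + 18781))*(-6720) = (-1487 + (18781 + 2*I*sqrt(2)))*(-6720) = (17294 + 2*I*sqrt(2))*(-6720) = -116215680 - 13440*I*sqrt(2)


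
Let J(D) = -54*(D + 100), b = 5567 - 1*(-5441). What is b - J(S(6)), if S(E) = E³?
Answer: 28072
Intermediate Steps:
b = 11008 (b = 5567 + 5441 = 11008)
J(D) = -5400 - 54*D (J(D) = -54*(100 + D) = -5400 - 54*D)
b - J(S(6)) = 11008 - (-5400 - 54*6³) = 11008 - (-5400 - 54*216) = 11008 - (-5400 - 11664) = 11008 - 1*(-17064) = 11008 + 17064 = 28072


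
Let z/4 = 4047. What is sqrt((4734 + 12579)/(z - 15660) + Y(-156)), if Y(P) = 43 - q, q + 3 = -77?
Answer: sqrt(301609)/44 ≈ 12.482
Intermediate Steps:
z = 16188 (z = 4*4047 = 16188)
q = -80 (q = -3 - 77 = -80)
Y(P) = 123 (Y(P) = 43 - 1*(-80) = 43 + 80 = 123)
sqrt((4734 + 12579)/(z - 15660) + Y(-156)) = sqrt((4734 + 12579)/(16188 - 15660) + 123) = sqrt(17313/528 + 123) = sqrt(17313*(1/528) + 123) = sqrt(5771/176 + 123) = sqrt(27419/176) = sqrt(301609)/44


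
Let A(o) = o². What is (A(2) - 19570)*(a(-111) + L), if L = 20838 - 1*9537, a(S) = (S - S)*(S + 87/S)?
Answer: -221115366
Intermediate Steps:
a(S) = 0 (a(S) = 0*(S + 87/S) = 0)
L = 11301 (L = 20838 - 9537 = 11301)
(A(2) - 19570)*(a(-111) + L) = (2² - 19570)*(0 + 11301) = (4 - 19570)*11301 = -19566*11301 = -221115366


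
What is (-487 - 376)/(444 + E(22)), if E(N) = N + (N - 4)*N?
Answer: -863/862 ≈ -1.0012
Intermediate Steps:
E(N) = N + N*(-4 + N) (E(N) = N + (-4 + N)*N = N + N*(-4 + N))
(-487 - 376)/(444 + E(22)) = (-487 - 376)/(444 + 22*(-3 + 22)) = -863/(444 + 22*19) = -863/(444 + 418) = -863/862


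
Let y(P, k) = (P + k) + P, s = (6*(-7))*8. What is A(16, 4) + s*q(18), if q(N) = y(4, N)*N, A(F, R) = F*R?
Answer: -157184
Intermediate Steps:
s = -336 (s = -42*8 = -336)
y(P, k) = k + 2*P
q(N) = N*(8 + N) (q(N) = (N + 2*4)*N = (N + 8)*N = (8 + N)*N = N*(8 + N))
A(16, 4) + s*q(18) = 16*4 - 6048*(8 + 18) = 64 - 6048*26 = 64 - 336*468 = 64 - 157248 = -157184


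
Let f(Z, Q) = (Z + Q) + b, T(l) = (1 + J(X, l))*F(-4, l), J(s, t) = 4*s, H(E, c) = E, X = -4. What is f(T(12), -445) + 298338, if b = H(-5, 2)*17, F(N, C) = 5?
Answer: 297733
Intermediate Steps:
b = -85 (b = -5*17 = -85)
T(l) = -75 (T(l) = (1 + 4*(-4))*5 = (1 - 16)*5 = -15*5 = -75)
f(Z, Q) = -85 + Q + Z (f(Z, Q) = (Z + Q) - 85 = (Q + Z) - 85 = -85 + Q + Z)
f(T(12), -445) + 298338 = (-85 - 445 - 75) + 298338 = -605 + 298338 = 297733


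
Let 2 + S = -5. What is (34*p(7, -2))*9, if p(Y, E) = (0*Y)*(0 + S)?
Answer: 0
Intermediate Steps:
S = -7 (S = -2 - 5 = -7)
p(Y, E) = 0 (p(Y, E) = (0*Y)*(0 - 7) = 0*(-7) = 0)
(34*p(7, -2))*9 = (34*0)*9 = 0*9 = 0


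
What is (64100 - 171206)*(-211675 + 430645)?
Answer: -23453000820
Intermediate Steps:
(64100 - 171206)*(-211675 + 430645) = -107106*218970 = -23453000820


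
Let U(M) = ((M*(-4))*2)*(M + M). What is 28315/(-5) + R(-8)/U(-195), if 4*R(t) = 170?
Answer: -1378147697/243360 ≈ -5663.0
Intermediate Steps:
R(t) = 85/2 (R(t) = (¼)*170 = 85/2)
U(M) = -16*M² (U(M) = (-4*M*2)*(2*M) = (-8*M)*(2*M) = -16*M²)
28315/(-5) + R(-8)/U(-195) = 28315/(-5) + 85/(2*((-16*(-195)²))) = 28315*(-⅕) + 85/(2*((-16*38025))) = -5663 + (85/2)/(-608400) = -5663 + (85/2)*(-1/608400) = -5663 - 17/243360 = -1378147697/243360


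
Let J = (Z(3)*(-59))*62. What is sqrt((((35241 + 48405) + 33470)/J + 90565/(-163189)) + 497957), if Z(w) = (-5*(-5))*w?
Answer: sqrt(9981198135916057109256834)/4477090215 ≈ 705.66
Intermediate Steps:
Z(w) = 25*w
J = -274350 (J = ((25*3)*(-59))*62 = (75*(-59))*62 = -4425*62 = -274350)
sqrt((((35241 + 48405) + 33470)/J + 90565/(-163189)) + 497957) = sqrt((((35241 + 48405) + 33470)/(-274350) + 90565/(-163189)) + 497957) = sqrt(((83646 + 33470)*(-1/274350) + 90565*(-1/163189)) + 497957) = sqrt((117116*(-1/274350) - 90565/163189) + 497957) = sqrt((-58558/137175 - 90565/163189) + 497957) = sqrt(-21979275337/22385451075 + 497957) = sqrt(11146970081678438/22385451075) = sqrt(9981198135916057109256834)/4477090215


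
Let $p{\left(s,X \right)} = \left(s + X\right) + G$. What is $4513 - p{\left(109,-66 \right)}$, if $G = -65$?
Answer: $4535$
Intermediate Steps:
$p{\left(s,X \right)} = -65 + X + s$ ($p{\left(s,X \right)} = \left(s + X\right) - 65 = \left(X + s\right) - 65 = -65 + X + s$)
$4513 - p{\left(109,-66 \right)} = 4513 - \left(-65 - 66 + 109\right) = 4513 - -22 = 4513 + 22 = 4535$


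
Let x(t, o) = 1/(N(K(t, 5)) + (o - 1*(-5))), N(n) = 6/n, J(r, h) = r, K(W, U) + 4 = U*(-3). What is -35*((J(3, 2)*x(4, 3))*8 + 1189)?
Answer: -3045875/73 ≈ -41724.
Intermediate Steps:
K(W, U) = -4 - 3*U (K(W, U) = -4 + U*(-3) = -4 - 3*U)
x(t, o) = 1/(89/19 + o) (x(t, o) = 1/(6/(-4 - 3*5) + (o - 1*(-5))) = 1/(6/(-4 - 15) + (o + 5)) = 1/(6/(-19) + (5 + o)) = 1/(6*(-1/19) + (5 + o)) = 1/(-6/19 + (5 + o)) = 1/(89/19 + o))
-35*((J(3, 2)*x(4, 3))*8 + 1189) = -35*((3*(19/(89 + 19*3)))*8 + 1189) = -35*((3*(19/(89 + 57)))*8 + 1189) = -35*((3*(19/146))*8 + 1189) = -35*((57/146)*8 + 1189) = -35*(228/73 + 1189) = -35*87025/73 = -3045875/73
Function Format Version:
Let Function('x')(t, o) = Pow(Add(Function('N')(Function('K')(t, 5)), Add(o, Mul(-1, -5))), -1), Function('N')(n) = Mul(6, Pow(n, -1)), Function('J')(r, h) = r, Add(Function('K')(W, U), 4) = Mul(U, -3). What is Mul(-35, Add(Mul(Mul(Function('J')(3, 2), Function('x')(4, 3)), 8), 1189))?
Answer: Rational(-3045875, 73) ≈ -41724.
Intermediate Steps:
Function('K')(W, U) = Add(-4, Mul(-3, U)) (Function('K')(W, U) = Add(-4, Mul(U, -3)) = Add(-4, Mul(-3, U)))
Function('x')(t, o) = Pow(Add(Rational(89, 19), o), -1) (Function('x')(t, o) = Pow(Add(Mul(6, Pow(Add(-4, Mul(-3, 5)), -1)), Add(o, Mul(-1, -5))), -1) = Pow(Add(Mul(6, Pow(Add(-4, -15), -1)), Add(o, 5)), -1) = Pow(Add(Mul(6, Pow(-19, -1)), Add(5, o)), -1) = Pow(Add(Mul(6, Rational(-1, 19)), Add(5, o)), -1) = Pow(Add(Rational(-6, 19), Add(5, o)), -1) = Pow(Add(Rational(89, 19), o), -1))
Mul(-35, Add(Mul(Mul(Function('J')(3, 2), Function('x')(4, 3)), 8), 1189)) = Mul(-35, Add(Mul(Mul(3, Mul(19, Pow(Add(89, Mul(19, 3)), -1))), 8), 1189)) = Mul(-35, Add(Mul(Mul(3, Mul(19, Pow(Add(89, 57), -1))), 8), 1189)) = Mul(-35, Add(Mul(Mul(3, Mul(19, Pow(146, -1))), 8), 1189)) = Mul(-35, Add(Mul(Mul(3, Mul(19, Rational(1, 146))), 8), 1189)) = Mul(-35, Add(Mul(Mul(3, Rational(19, 146)), 8), 1189)) = Mul(-35, Add(Mul(Rational(57, 146), 8), 1189)) = Mul(-35, Add(Rational(228, 73), 1189)) = Mul(-35, Rational(87025, 73)) = Rational(-3045875, 73)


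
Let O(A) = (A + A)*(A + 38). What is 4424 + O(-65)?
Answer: 7934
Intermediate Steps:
O(A) = 2*A*(38 + A) (O(A) = (2*A)*(38 + A) = 2*A*(38 + A))
4424 + O(-65) = 4424 + 2*(-65)*(38 - 65) = 4424 + 2*(-65)*(-27) = 4424 + 3510 = 7934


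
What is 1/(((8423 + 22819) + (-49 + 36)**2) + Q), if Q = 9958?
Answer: 1/41369 ≈ 2.4173e-5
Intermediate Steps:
1/(((8423 + 22819) + (-49 + 36)**2) + Q) = 1/(((8423 + 22819) + (-49 + 36)**2) + 9958) = 1/((31242 + (-13)**2) + 9958) = 1/((31242 + 169) + 9958) = 1/(31411 + 9958) = 1/41369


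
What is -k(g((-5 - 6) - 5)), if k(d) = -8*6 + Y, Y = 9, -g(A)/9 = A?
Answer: 39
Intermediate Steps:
g(A) = -9*A
k(d) = -39 (k(d) = -8*6 + 9 = -48 + 9 = -39)
-k(g((-5 - 6) - 5)) = -1*(-39) = 39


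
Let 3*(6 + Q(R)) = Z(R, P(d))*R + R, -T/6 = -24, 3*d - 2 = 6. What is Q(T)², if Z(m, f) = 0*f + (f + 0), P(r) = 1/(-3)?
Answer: 676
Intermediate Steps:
d = 8/3 (d = ⅔ + (⅓)*6 = ⅔ + 2 = 8/3 ≈ 2.6667)
P(r) = -⅓
Z(m, f) = f (Z(m, f) = 0 + f = f)
T = 144 (T = -6*(-24) = 144)
Q(R) = -6 + 2*R/9 (Q(R) = -6 + (-R/3 + R)/3 = -6 + (2*R/3)/3 = -6 + 2*R/9)
Q(T)² = (-6 + (2/9)*144)² = (-6 + 32)² = 26² = 676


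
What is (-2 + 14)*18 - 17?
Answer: 199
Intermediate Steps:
(-2 + 14)*18 - 17 = 12*18 - 17 = 216 - 17 = 199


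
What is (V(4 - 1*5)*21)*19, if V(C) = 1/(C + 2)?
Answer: 399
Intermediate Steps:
V(C) = 1/(2 + C)
(V(4 - 1*5)*21)*19 = (21/(2 + (4 - 1*5)))*19 = (21/(2 + (4 - 5)))*19 = (21/(2 - 1))*19 = (21/1)*19 = (1*21)*19 = 21*19 = 399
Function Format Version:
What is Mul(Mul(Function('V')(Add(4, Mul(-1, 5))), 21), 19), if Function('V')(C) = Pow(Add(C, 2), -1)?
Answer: 399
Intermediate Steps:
Function('V')(C) = Pow(Add(2, C), -1)
Mul(Mul(Function('V')(Add(4, Mul(-1, 5))), 21), 19) = Mul(Mul(Pow(Add(2, Add(4, Mul(-1, 5))), -1), 21), 19) = Mul(Mul(Pow(Add(2, Add(4, -5)), -1), 21), 19) = Mul(Mul(Pow(Add(2, -1), -1), 21), 19) = Mul(Mul(Pow(1, -1), 21), 19) = Mul(Mul(1, 21), 19) = Mul(21, 19) = 399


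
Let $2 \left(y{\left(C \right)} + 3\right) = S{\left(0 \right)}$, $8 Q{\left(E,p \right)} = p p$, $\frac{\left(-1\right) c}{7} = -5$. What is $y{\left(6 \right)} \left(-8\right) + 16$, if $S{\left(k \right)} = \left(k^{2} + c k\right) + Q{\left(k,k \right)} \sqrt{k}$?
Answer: $40$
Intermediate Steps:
$c = 35$ ($c = \left(-7\right) \left(-5\right) = 35$)
$Q{\left(E,p \right)} = \frac{p^{2}}{8}$ ($Q{\left(E,p \right)} = \frac{p p}{8} = \frac{p^{2}}{8}$)
$S{\left(k \right)} = k^{2} + 35 k + \frac{k^{\frac{5}{2}}}{8}$ ($S{\left(k \right)} = \left(k^{2} + 35 k\right) + \frac{k^{2}}{8} \sqrt{k} = \left(k^{2} + 35 k\right) + \frac{k^{\frac{5}{2}}}{8} = k^{2} + 35 k + \frac{k^{\frac{5}{2}}}{8}$)
$y{\left(C \right)} = -3$ ($y{\left(C \right)} = -3 + \frac{0^{2} + 35 \cdot 0 + \frac{0^{\frac{5}{2}}}{8}}{2} = -3 + \frac{0 + 0 + \frac{1}{8} \cdot 0}{2} = -3 + \frac{0 + 0 + 0}{2} = -3 + \frac{1}{2} \cdot 0 = -3 + 0 = -3$)
$y{\left(6 \right)} \left(-8\right) + 16 = \left(-3\right) \left(-8\right) + 16 = 24 + 16 = 40$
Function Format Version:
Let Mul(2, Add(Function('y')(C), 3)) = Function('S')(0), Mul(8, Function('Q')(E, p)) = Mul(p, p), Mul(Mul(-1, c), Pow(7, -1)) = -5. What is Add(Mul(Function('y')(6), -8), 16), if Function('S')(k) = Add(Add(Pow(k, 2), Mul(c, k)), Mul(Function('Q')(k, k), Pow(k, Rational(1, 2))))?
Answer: 40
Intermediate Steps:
c = 35 (c = Mul(-7, -5) = 35)
Function('Q')(E, p) = Mul(Rational(1, 8), Pow(p, 2)) (Function('Q')(E, p) = Mul(Rational(1, 8), Mul(p, p)) = Mul(Rational(1, 8), Pow(p, 2)))
Function('S')(k) = Add(Pow(k, 2), Mul(35, k), Mul(Rational(1, 8), Pow(k, Rational(5, 2)))) (Function('S')(k) = Add(Add(Pow(k, 2), Mul(35, k)), Mul(Mul(Rational(1, 8), Pow(k, 2)), Pow(k, Rational(1, 2)))) = Add(Add(Pow(k, 2), Mul(35, k)), Mul(Rational(1, 8), Pow(k, Rational(5, 2)))) = Add(Pow(k, 2), Mul(35, k), Mul(Rational(1, 8), Pow(k, Rational(5, 2)))))
Function('y')(C) = -3 (Function('y')(C) = Add(-3, Mul(Rational(1, 2), Add(Pow(0, 2), Mul(35, 0), Mul(Rational(1, 8), Pow(0, Rational(5, 2)))))) = Add(-3, Mul(Rational(1, 2), Add(0, 0, Mul(Rational(1, 8), 0)))) = Add(-3, Mul(Rational(1, 2), Add(0, 0, 0))) = Add(-3, Mul(Rational(1, 2), 0)) = Add(-3, 0) = -3)
Add(Mul(Function('y')(6), -8), 16) = Add(Mul(-3, -8), 16) = Add(24, 16) = 40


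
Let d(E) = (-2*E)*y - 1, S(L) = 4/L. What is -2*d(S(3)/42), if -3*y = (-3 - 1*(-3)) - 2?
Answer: 394/189 ≈ 2.0847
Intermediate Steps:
y = ⅔ (y = -((-3 - 1*(-3)) - 2)/3 = -((-3 + 3) - 2)/3 = -(0 - 2)/3 = -⅓*(-2) = ⅔ ≈ 0.66667)
d(E) = -1 - 4*E/3 (d(E) = -2*E*(⅔) - 1 = -4*E/3 - 1 = -1 - 4*E/3)
-2*d(S(3)/42) = -2*(-1 - 4*4/3/(3*42)) = -2*(-1 - 4*4*(⅓)/(3*42)) = -2*(-1 - 16/(9*42)) = -2*(-1 - 4/3*2/63) = -2*(-1 - 8/189) = -2*(-197/189) = 394/189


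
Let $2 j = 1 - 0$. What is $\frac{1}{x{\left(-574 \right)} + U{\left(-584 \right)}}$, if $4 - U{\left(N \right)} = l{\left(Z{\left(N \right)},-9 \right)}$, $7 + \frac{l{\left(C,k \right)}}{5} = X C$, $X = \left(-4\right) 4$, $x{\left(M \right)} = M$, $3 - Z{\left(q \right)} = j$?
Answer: $- \frac{1}{335} \approx -0.0029851$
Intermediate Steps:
$j = \frac{1}{2}$ ($j = \frac{1 - 0}{2} = \frac{1 + 0}{2} = \frac{1}{2} \cdot 1 = \frac{1}{2} \approx 0.5$)
$Z{\left(q \right)} = \frac{5}{2}$ ($Z{\left(q \right)} = 3 - \frac{1}{2} = \frac{5}{2}$)
$X = -16$
$l{\left(C,k \right)} = -35 - 80 C$ ($l{\left(C,k \right)} = -35 + 5 \left(- 16 C\right) = -35 - 80 C$)
$U{\left(N \right)} = 239$ ($U{\left(N \right)} = 4 - \left(-35 - 200\right) = 4 - -235 = 4 + 235 = 239$)
$\frac{1}{x{\left(-574 \right)} + U{\left(-584 \right)}} = \frac{1}{-574 + 239} = \frac{1}{-335} = - \frac{1}{335}$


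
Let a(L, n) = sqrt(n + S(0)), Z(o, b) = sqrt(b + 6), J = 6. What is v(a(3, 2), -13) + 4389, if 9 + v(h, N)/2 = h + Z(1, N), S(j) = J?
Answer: 4371 + 4*sqrt(2) + 2*I*sqrt(7) ≈ 4376.7 + 5.2915*I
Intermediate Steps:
S(j) = 6
Z(o, b) = sqrt(6 + b)
a(L, n) = sqrt(6 + n) (a(L, n) = sqrt(n + 6) = sqrt(6 + n))
v(h, N) = -18 + 2*h + 2*sqrt(6 + N) (v(h, N) = -18 + 2*(h + sqrt(6 + N)) = -18 + (2*h + 2*sqrt(6 + N)) = -18 + 2*h + 2*sqrt(6 + N))
v(a(3, 2), -13) + 4389 = (-18 + 2*sqrt(6 + 2) + 2*sqrt(6 - 13)) + 4389 = (-18 + 2*sqrt(8) + 2*sqrt(-7)) + 4389 = (-18 + 2*(2*sqrt(2)) + 2*(I*sqrt(7))) + 4389 = (-18 + 4*sqrt(2) + 2*I*sqrt(7)) + 4389 = 4371 + 4*sqrt(2) + 2*I*sqrt(7)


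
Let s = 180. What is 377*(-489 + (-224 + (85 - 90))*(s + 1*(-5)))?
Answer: -15292628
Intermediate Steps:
377*(-489 + (-224 + (85 - 90))*(s + 1*(-5))) = 377*(-489 + (-224 + (85 - 90))*(180 + 1*(-5))) = 377*(-489 + (-224 - 5)*(180 - 5)) = 377*(-489 - 229*175) = 377*(-489 - 40075) = 377*(-40564) = -15292628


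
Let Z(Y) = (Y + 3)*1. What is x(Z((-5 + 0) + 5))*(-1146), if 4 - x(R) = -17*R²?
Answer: -179922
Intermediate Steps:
Z(Y) = 3 + Y (Z(Y) = (3 + Y)*1 = 3 + Y)
x(R) = 4 + 17*R² (x(R) = 4 - (-17)*R² = 4 + 17*R²)
x(Z((-5 + 0) + 5))*(-1146) = (4 + 17*(3 + ((-5 + 0) + 5))²)*(-1146) = (4 + 17*(3 + (-5 + 5))²)*(-1146) = (4 + 17*(3 + 0)²)*(-1146) = (4 + 17*3²)*(-1146) = (4 + 17*9)*(-1146) = (4 + 153)*(-1146) = 157*(-1146) = -179922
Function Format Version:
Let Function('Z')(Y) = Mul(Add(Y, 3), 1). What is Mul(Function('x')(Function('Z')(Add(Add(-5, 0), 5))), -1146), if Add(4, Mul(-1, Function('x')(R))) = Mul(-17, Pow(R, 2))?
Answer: -179922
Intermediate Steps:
Function('Z')(Y) = Add(3, Y) (Function('Z')(Y) = Mul(Add(3, Y), 1) = Add(3, Y))
Function('x')(R) = Add(4, Mul(17, Pow(R, 2))) (Function('x')(R) = Add(4, Mul(-1, Mul(-17, Pow(R, 2)))) = Add(4, Mul(17, Pow(R, 2))))
Mul(Function('x')(Function('Z')(Add(Add(-5, 0), 5))), -1146) = Mul(Add(4, Mul(17, Pow(Add(3, Add(Add(-5, 0), 5)), 2))), -1146) = Mul(Add(4, Mul(17, Pow(Add(3, Add(-5, 5)), 2))), -1146) = Mul(Add(4, Mul(17, Pow(Add(3, 0), 2))), -1146) = Mul(Add(4, Mul(17, Pow(3, 2))), -1146) = Mul(Add(4, Mul(17, 9)), -1146) = Mul(Add(4, 153), -1146) = Mul(157, -1146) = -179922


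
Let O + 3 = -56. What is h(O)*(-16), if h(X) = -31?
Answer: 496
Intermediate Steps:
O = -59 (O = -3 - 56 = -59)
h(O)*(-16) = -31*(-16) = 496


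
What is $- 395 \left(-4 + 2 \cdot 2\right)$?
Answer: $0$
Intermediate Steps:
$- 395 \left(-4 + 2 \cdot 2\right) = - 395 \left(-4 + 4\right) = \left(-395\right) 0 = 0$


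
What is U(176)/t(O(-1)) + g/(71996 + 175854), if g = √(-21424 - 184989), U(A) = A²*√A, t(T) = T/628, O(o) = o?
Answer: -77811712*√11 + I*√206413/247850 ≈ -2.5807e+8 + 0.0018331*I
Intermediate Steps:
t(T) = T/628 (t(T) = T*(1/628) = T/628)
U(A) = A^(5/2)
g = I*√206413 (g = √(-206413) = I*√206413 ≈ 454.33*I)
U(176)/t(O(-1)) + g/(71996 + 175854) = 176^(5/2)/(((1/628)*(-1))) + (I*√206413)/(71996 + 175854) = (123904*√11)/(-1/628) + (I*√206413)/247850 = (123904*√11)*(-628) + (I*√206413)*(1/247850) = -77811712*√11 + I*√206413/247850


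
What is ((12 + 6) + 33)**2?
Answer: 2601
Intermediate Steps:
((12 + 6) + 33)**2 = (18 + 33)**2 = 51**2 = 2601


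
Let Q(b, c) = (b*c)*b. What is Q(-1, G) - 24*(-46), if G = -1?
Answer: 1103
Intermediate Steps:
Q(b, c) = c*b²
Q(-1, G) - 24*(-46) = -1*(-1)² - 24*(-46) = -1*1 + 1104 = -1 + 1104 = 1103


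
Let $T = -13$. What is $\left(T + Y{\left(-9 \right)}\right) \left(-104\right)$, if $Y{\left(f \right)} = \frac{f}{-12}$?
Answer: $1274$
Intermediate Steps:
$Y{\left(f \right)} = - \frac{f}{12}$ ($Y{\left(f \right)} = f \left(- \frac{1}{12}\right) = - \frac{f}{12}$)
$\left(T + Y{\left(-9 \right)}\right) \left(-104\right) = \left(-13 - - \frac{3}{4}\right) \left(-104\right) = \left(-13 + \frac{3}{4}\right) \left(-104\right) = \left(- \frac{49}{4}\right) \left(-104\right) = 1274$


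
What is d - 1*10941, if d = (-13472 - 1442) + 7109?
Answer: -18746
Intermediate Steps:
d = -7805 (d = -14914 + 7109 = -7805)
d - 1*10941 = -7805 - 1*10941 = -7805 - 10941 = -18746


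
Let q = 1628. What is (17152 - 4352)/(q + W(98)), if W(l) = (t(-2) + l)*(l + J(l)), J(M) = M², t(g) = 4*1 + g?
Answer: 3200/242957 ≈ 0.013171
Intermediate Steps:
t(g) = 4 + g
W(l) = (2 + l)*(l + l²) (W(l) = ((4 - 2) + l)*(l + l²) = (2 + l)*(l + l²))
(17152 - 4352)/(q + W(98)) = (17152 - 4352)/(1628 + 98*(2 + 98² + 3*98)) = 12800/(1628 + 98*(2 + 9604 + 294)) = 12800/(1628 + 98*9900) = 12800/(1628 + 970200) = 12800/971828 = 12800*(1/971828) = 3200/242957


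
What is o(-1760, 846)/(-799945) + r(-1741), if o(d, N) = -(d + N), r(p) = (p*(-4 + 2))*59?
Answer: 164339099996/799945 ≈ 2.0544e+5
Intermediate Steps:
r(p) = -118*p (r(p) = (p*(-2))*59 = -2*p*59 = -118*p)
o(d, N) = -N - d (o(d, N) = -(N + d) = -N - d)
o(-1760, 846)/(-799945) + r(-1741) = (-1*846 - 1*(-1760))/(-799945) - 118*(-1741) = (-846 + 1760)*(-1/799945) + 205438 = 914*(-1/799945) + 205438 = -914/799945 + 205438 = 164339099996/799945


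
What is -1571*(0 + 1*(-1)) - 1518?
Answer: 53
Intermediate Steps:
-1571*(0 + 1*(-1)) - 1518 = -1571*(0 - 1) - 1518 = -1571*(-1) - 1518 = 1571 - 1518 = 53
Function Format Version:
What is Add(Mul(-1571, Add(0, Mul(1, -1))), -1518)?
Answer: 53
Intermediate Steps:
Add(Mul(-1571, Add(0, Mul(1, -1))), -1518) = Add(Mul(-1571, Add(0, -1)), -1518) = Add(Mul(-1571, -1), -1518) = Add(1571, -1518) = 53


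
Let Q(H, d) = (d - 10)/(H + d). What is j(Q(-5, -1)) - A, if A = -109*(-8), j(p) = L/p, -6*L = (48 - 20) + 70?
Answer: -9690/11 ≈ -880.91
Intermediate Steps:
L = -49/3 (L = -((48 - 20) + 70)/6 = -(28 + 70)/6 = -1/6*98 = -49/3 ≈ -16.333)
Q(H, d) = (-10 + d)/(H + d)
j(p) = -49/(3*p)
A = 872
j(Q(-5, -1)) - A = -49*(-5 - 1)/(-10 - 1)/3 - 1*872 = -49/(3*(-11/(-6))) - 872 = -49/(3*((-1/6*(-11)))) - 872 = -49/(3*11/6) - 872 = -49/3*6/11 - 872 = -98/11 - 872 = -9690/11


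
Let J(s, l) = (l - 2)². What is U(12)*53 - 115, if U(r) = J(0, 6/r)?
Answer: 17/4 ≈ 4.2500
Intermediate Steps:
J(s, l) = (-2 + l)²
U(r) = (-2 + 6/r)²
U(12)*53 - 115 = (4*(-3 + 12)²/12²)*53 - 115 = (4*(1/144)*9²)*53 - 115 = (4*(1/144)*81)*53 - 115 = (9/4)*53 - 115 = 477/4 - 115 = 17/4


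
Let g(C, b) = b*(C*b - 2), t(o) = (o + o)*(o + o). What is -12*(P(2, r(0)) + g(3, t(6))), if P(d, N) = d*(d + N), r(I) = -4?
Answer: -742992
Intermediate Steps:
t(o) = 4*o**2 (t(o) = (2*o)*(2*o) = 4*o**2)
g(C, b) = b*(-2 + C*b)
P(d, N) = d*(N + d)
-12*(P(2, r(0)) + g(3, t(6))) = -12*(2*(-4 + 2) + (4*6**2)*(-2 + 3*(4*6**2))) = -12*(2*(-2) + (4*36)*(-2 + 3*(4*36))) = -12*(-4 + 144*(-2 + 3*144)) = -12*(-4 + 144*(-2 + 432)) = -12*(-4 + 144*430) = -12*(-4 + 61920) = -12*61916 = -742992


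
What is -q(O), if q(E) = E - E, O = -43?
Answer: 0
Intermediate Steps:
q(E) = 0
-q(O) = -1*0 = 0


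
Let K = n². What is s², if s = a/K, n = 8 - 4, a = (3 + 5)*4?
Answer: 4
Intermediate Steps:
a = 32 (a = 8*4 = 32)
n = 4
K = 16 (K = 4² = 16)
s = 2 (s = 32/16 = 32*(1/16) = 2)
s² = 2² = 4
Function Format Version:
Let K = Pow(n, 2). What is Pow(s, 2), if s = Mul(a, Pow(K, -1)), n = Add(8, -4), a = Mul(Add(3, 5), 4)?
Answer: 4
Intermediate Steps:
a = 32 (a = Mul(8, 4) = 32)
n = 4
K = 16 (K = Pow(4, 2) = 16)
s = 2 (s = Mul(32, Pow(16, -1)) = Mul(32, Rational(1, 16)) = 2)
Pow(s, 2) = Pow(2, 2) = 4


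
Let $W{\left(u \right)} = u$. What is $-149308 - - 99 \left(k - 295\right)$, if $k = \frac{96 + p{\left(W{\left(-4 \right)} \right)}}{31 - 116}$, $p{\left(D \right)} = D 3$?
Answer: $- \frac{15181921}{85} \approx -1.7861 \cdot 10^{5}$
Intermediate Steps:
$p{\left(D \right)} = 3 D$
$k = - \frac{84}{85}$ ($k = \frac{96 + 3 \left(-4\right)}{31 - 116} = \frac{96 - 12}{-85} = 84 \left(- \frac{1}{85}\right) = - \frac{84}{85} \approx -0.98824$)
$-149308 - - 99 \left(k - 295\right) = -149308 - - 99 \left(- \frac{84}{85} - 295\right) = -149308 - \left(-99\right) \left(- \frac{25159}{85}\right) = -149308 - \frac{2490741}{85} = - \frac{15181921}{85}$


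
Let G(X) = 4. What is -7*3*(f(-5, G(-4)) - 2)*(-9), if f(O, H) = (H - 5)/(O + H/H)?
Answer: -1323/4 ≈ -330.75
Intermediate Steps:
f(O, H) = (-5 + H)/(1 + O) (f(O, H) = (-5 + H)/(O + 1) = (-5 + H)/(1 + O))
-7*3*(f(-5, G(-4)) - 2)*(-9) = -7*3*((-5 + 4)/(1 - 5) - 2)*(-9) = -7*3*(-1/(-4) - 2)*(-9) = -7*3*(-¼*(-1) - 2)*(-9) = -7*3*(¼ - 2)*(-9) = -7*3*(-7/4)*(-9) = -(-147)*(-9)/4 = -7*189/4 = -1323/4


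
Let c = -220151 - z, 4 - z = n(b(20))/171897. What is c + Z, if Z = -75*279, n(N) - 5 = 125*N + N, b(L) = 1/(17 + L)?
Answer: -1533314363809/6360189 ≈ -2.4108e+5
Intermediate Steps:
n(N) = 5 + 126*N (n(N) = 5 + (125*N + N) = 5 + 126*N)
z = 25440445/6360189 (z = 4 - (5 + 126/(17 + 20))/171897 = 4 - (5 + 126/37)/171897 = 4 - 311/(37*171897) = 4 - 1*311/6360189 = 4 - 311/6360189 = 25440445/6360189 ≈ 4.0000)
c = -1400227408984/6360189 (c = -220151 - 1*25440445/6360189 = -220151 - 25440445/6360189 = -1400227408984/6360189 ≈ -2.2016e+5)
Z = -20925
c + Z = -1400227408984/6360189 - 20925 = -1533314363809/6360189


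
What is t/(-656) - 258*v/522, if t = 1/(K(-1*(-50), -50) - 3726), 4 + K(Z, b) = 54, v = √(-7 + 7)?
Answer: 1/2411456 ≈ 4.1469e-7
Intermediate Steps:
v = 0 (v = √0 = 0)
K(Z, b) = 50 (K(Z, b) = -4 + 54 = 50)
t = -1/3676 (t = 1/(50 - 3726) = 1/(-3676) = -1/3676 ≈ -0.00027203)
t/(-656) - 258*v/522 = -1/3676/(-656) - 258*0/522 = -1/3676*(-1/656) + 0*(1/522) = 1/2411456 + 0 = 1/2411456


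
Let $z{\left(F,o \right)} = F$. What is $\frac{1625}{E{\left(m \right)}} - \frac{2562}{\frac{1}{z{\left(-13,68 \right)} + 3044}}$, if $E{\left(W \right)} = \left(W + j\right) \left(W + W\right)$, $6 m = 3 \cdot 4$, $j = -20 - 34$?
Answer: $- \frac{124246877}{16} \approx -7.7654 \cdot 10^{6}$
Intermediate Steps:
$j = -54$
$m = 2$ ($m = \frac{3 \cdot 4}{6} = \frac{1}{6} \cdot 12 = 2$)
$E{\left(W \right)} = 2 W \left(-54 + W\right)$ ($E{\left(W \right)} = \left(W - 54\right) \left(W + W\right) = \left(-54 + W\right) 2 W = 2 W \left(-54 + W\right)$)
$\frac{1625}{E{\left(m \right)}} - \frac{2562}{\frac{1}{z{\left(-13,68 \right)} + 3044}} = \frac{1625}{2 \cdot 2 \left(-54 + 2\right)} - \frac{2562}{\frac{1}{-13 + 3044}} = \frac{1625}{2 \cdot 2 \left(-52\right)} - \frac{2562}{\frac{1}{3031}} = \frac{1625}{-208} - 2562 \frac{1}{\frac{1}{3031}} = 1625 \left(- \frac{1}{208}\right) - 7765422 = - \frac{125}{16} - 7765422 = - \frac{124246877}{16}$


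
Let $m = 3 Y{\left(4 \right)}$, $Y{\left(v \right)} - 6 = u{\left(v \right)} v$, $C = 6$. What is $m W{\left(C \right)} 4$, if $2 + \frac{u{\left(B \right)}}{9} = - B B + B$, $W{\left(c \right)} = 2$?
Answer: $-11952$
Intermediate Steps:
$u{\left(B \right)} = -18 - 9 B^{2} + 9 B$ ($u{\left(B \right)} = -18 + 9 \left(- B B + B\right) = -18 + 9 \left(- B^{2} + B\right) = -18 + 9 \left(B - B^{2}\right) = -18 - \left(- 9 B + 9 B^{2}\right) = -18 - 9 B^{2} + 9 B$)
$Y{\left(v \right)} = 6 + v \left(-18 - 9 v^{2} + 9 v\right)$ ($Y{\left(v \right)} = 6 + \left(-18 - 9 v^{2} + 9 v\right) v = 6 + v \left(-18 - 9 v^{2} + 9 v\right)$)
$m = -1494$ ($m = 3 \left(6 - 36 \left(2 + 4^{2} - 4\right)\right) = 3 \left(6 - 36 \left(2 + 16 - 4\right)\right) = 3 \left(6 - 36 \cdot 14\right) = 3 \left(6 - 504\right) = 3 \left(-498\right) = -1494$)
$m W{\left(C \right)} 4 = \left(-1494\right) 2 \cdot 4 = \left(-2988\right) 4 = -11952$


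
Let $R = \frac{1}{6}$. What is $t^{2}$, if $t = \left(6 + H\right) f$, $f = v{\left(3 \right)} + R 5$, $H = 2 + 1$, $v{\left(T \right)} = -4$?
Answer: $\frac{3249}{4} \approx 812.25$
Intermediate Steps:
$R = \frac{1}{6} \approx 0.16667$
$H = 3$
$f = - \frac{19}{6}$ ($f = -4 + \frac{1}{6} \cdot 5 = -4 + \frac{5}{6} = - \frac{19}{6} \approx -3.1667$)
$t = - \frac{57}{2}$ ($t = \left(6 + 3\right) \left(- \frac{19}{6}\right) = 9 \left(- \frac{19}{6}\right) = - \frac{57}{2} \approx -28.5$)
$t^{2} = \left(- \frac{57}{2}\right)^{2} = \frac{3249}{4}$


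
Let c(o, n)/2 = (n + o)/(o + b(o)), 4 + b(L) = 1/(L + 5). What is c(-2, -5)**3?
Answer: 74088/4913 ≈ 15.080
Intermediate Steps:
b(L) = -4 + 1/(5 + L) (b(L) = -4 + 1/(L + 5) = -4 + 1/(5 + L))
c(o, n) = 2*(n + o)/(o + (-19 - 4*o)/(5 + o)) (c(o, n) = 2*((n + o)/(o + (-19 - 4*o)/(5 + o))) = 2*(n + o)/(o + (-19 - 4*o)/(5 + o)))
c(-2, -5)**3 = (2*(5 - 2)*(-5 - 2)/(-19 - 4*(-2) - 2*(5 - 2)))**3 = (2*3*(-7)/(-19 + 8 - 2*3))**3 = (2*3*(-7)/(-19 + 8 - 6))**3 = (2*3*(-7)/(-17))**3 = (2*(-1/17)*3*(-7))**3 = (42/17)**3 = 74088/4913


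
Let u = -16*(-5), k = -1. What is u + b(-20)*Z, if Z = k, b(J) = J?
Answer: 100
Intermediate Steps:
u = 80
Z = -1
u + b(-20)*Z = 80 - 20*(-1) = 80 + 20 = 100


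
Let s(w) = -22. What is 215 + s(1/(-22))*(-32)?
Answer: 919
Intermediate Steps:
215 + s(1/(-22))*(-32) = 215 - 22*(-32) = 215 + 704 = 919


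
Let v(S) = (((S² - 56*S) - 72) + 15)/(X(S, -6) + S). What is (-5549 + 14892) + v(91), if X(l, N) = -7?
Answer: 196985/21 ≈ 9380.2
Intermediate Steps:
v(S) = (-57 + S² - 56*S)/(-7 + S) (v(S) = (((S² - 56*S) - 72) + 15)/(-7 + S) = ((-72 + S² - 56*S) + 15)/(-7 + S) = (-57 + S² - 56*S)/(-7 + S))
(-5549 + 14892) + v(91) = (-5549 + 14892) + (-57 + 91² - 56*91)/(-7 + 91) = 9343 + (-57 + 8281 - 5096)/84 = 9343 + (1/84)*3128 = 9343 + 782/21 = 196985/21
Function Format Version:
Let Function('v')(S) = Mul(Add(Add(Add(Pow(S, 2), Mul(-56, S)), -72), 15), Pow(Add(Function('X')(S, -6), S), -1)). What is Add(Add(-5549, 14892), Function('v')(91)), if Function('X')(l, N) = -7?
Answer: Rational(196985, 21) ≈ 9380.2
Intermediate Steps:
Function('v')(S) = Mul(Pow(Add(-7, S), -1), Add(-57, Pow(S, 2), Mul(-56, S))) (Function('v')(S) = Mul(Add(Add(Add(Pow(S, 2), Mul(-56, S)), -72), 15), Pow(Add(-7, S), -1)) = Mul(Add(Add(-72, Pow(S, 2), Mul(-56, S)), 15), Pow(Add(-7, S), -1)) = Mul(Add(-57, Pow(S, 2), Mul(-56, S)), Pow(Add(-7, S), -1)) = Mul(Pow(Add(-7, S), -1), Add(-57, Pow(S, 2), Mul(-56, S))))
Add(Add(-5549, 14892), Function('v')(91)) = Add(Add(-5549, 14892), Mul(Pow(Add(-7, 91), -1), Add(-57, Pow(91, 2), Mul(-56, 91)))) = Add(9343, Mul(Pow(84, -1), Add(-57, 8281, -5096))) = Add(9343, Mul(Rational(1, 84), 3128)) = Add(9343, Rational(782, 21)) = Rational(196985, 21)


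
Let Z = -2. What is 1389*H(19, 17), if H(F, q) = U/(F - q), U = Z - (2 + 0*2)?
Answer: -2778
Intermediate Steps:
U = -4 (U = -2 - (2 + 0*2) = -2 - (2 + 0) = -2 - 1*2 = -2 - 2 = -4)
H(F, q) = -4/(F - q)
1389*H(19, 17) = 1389*(4/(17 - 1*19)) = 1389*(4/(17 - 19)) = 1389*(4/(-2)) = 1389*(4*(-½)) = 1389*(-2) = -2778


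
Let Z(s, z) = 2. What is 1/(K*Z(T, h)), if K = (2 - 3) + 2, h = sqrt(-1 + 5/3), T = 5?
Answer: 1/2 ≈ 0.50000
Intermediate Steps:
h = sqrt(6)/3 (h = sqrt(-1 + 5*(1/3)) = sqrt(-1 + 5/3) = sqrt(2/3) = sqrt(6)/3 ≈ 0.81650)
K = 1 (K = -1 + 2 = 1)
1/(K*Z(T, h)) = 1/(1*2) = 1/2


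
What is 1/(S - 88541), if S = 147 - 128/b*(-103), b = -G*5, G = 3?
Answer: -15/1339094 ≈ -1.1202e-5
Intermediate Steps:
b = -15 (b = -1*3*5 = -3*5 = -15)
S = -10979/15 (S = 147 - 128/(-15)*(-103) = 147 - 128*(-1/15)*(-103) = 147 + (128/15)*(-103) = 147 - 13184/15 = -10979/15 ≈ -731.93)
1/(S - 88541) = 1/(-10979/15 - 88541) = 1/(-1339094/15) = -15/1339094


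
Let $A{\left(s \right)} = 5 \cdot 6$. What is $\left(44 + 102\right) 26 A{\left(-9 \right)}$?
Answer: $113880$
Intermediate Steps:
$A{\left(s \right)} = 30$
$\left(44 + 102\right) 26 A{\left(-9 \right)} = \left(44 + 102\right) 26 \cdot 30 = 146 \cdot 26 \cdot 30 = 3796 \cdot 30 = 113880$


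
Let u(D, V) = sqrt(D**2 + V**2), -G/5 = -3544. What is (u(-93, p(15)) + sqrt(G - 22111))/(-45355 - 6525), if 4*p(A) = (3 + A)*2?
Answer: -3*sqrt(970)/51880 - I*sqrt(4391)/51880 ≈ -0.001801 - 0.0012773*I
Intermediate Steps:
G = 17720 (G = -5*(-3544) = 17720)
p(A) = 3/2 + A/2 (p(A) = ((3 + A)*2)/4 = (6 + 2*A)/4 = 3/2 + A/2)
(u(-93, p(15)) + sqrt(G - 22111))/(-45355 - 6525) = (sqrt((-93)**2 + (3/2 + (1/2)*15)**2) + sqrt(17720 - 22111))/(-45355 - 6525) = (sqrt(8649 + (3/2 + 15/2)**2) + sqrt(-4391))/(-51880) = (sqrt(8649 + 9**2) + I*sqrt(4391))*(-1/51880) = (sqrt(8649 + 81) + I*sqrt(4391))*(-1/51880) = (sqrt(8730) + I*sqrt(4391))*(-1/51880) = (3*sqrt(970) + I*sqrt(4391))*(-1/51880) = -3*sqrt(970)/51880 - I*sqrt(4391)/51880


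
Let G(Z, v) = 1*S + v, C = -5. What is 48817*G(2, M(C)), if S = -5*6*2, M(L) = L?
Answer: -3173105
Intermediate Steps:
S = -60 (S = -30*2 = -60)
G(Z, v) = -60 + v (G(Z, v) = 1*(-60) + v = -60 + v)
48817*G(2, M(C)) = 48817*(-60 - 5) = 48817*(-65) = -3173105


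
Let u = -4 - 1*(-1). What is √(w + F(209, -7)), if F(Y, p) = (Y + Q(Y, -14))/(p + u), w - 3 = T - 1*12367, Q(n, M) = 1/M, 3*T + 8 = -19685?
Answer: I*√33426435/42 ≈ 137.66*I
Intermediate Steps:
T = -19693/3 (T = -8/3 + (⅓)*(-19685) = -8/3 - 19685/3 = -19693/3 ≈ -6564.3)
u = -3 (u = -4 + 1 = -3)
w = -56785/3 (w = 3 + (-19693/3 - 1*12367) = 3 + (-19693/3 - 12367) = 3 - 56794/3 = -56785/3 ≈ -18928.)
F(Y, p) = (-1/14 + Y)/(-3 + p) (F(Y, p) = (Y + 1/(-14))/(p - 3) = (Y - 1/14)/(-3 + p) = (-1/14 + Y)/(-3 + p))
√(w + F(209, -7)) = √(-56785/3 + (-1/14 + 209)/(-3 - 7)) = √(-56785/3 + (2925/14)/(-10)) = √(-56785/3 - ⅒*2925/14) = √(-56785/3 - 585/28) = √(-1591735/84) = I*√33426435/42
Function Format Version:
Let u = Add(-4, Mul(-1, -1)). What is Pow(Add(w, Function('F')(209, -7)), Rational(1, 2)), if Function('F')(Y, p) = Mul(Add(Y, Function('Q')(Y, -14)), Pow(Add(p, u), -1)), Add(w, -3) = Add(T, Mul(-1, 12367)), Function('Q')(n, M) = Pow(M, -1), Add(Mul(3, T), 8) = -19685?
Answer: Mul(Rational(1, 42), I, Pow(33426435, Rational(1, 2))) ≈ Mul(137.66, I)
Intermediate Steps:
T = Rational(-19693, 3) (T = Add(Rational(-8, 3), Mul(Rational(1, 3), -19685)) = Add(Rational(-8, 3), Rational(-19685, 3)) = Rational(-19693, 3) ≈ -6564.3)
u = -3 (u = Add(-4, 1) = -3)
w = Rational(-56785, 3) (w = Add(3, Add(Rational(-19693, 3), Mul(-1, 12367))) = Add(3, Add(Rational(-19693, 3), -12367)) = Add(3, Rational(-56794, 3)) = Rational(-56785, 3) ≈ -18928.)
Function('F')(Y, p) = Mul(Pow(Add(-3, p), -1), Add(Rational(-1, 14), Y)) (Function('F')(Y, p) = Mul(Add(Y, Pow(-14, -1)), Pow(Add(p, -3), -1)) = Mul(Add(Y, Rational(-1, 14)), Pow(Add(-3, p), -1)) = Mul(Add(Rational(-1, 14), Y), Pow(Add(-3, p), -1)) = Mul(Pow(Add(-3, p), -1), Add(Rational(-1, 14), Y)))
Pow(Add(w, Function('F')(209, -7)), Rational(1, 2)) = Pow(Add(Rational(-56785, 3), Mul(Pow(Add(-3, -7), -1), Add(Rational(-1, 14), 209))), Rational(1, 2)) = Pow(Add(Rational(-56785, 3), Mul(Pow(-10, -1), Rational(2925, 14))), Rational(1, 2)) = Pow(Add(Rational(-56785, 3), Mul(Rational(-1, 10), Rational(2925, 14))), Rational(1, 2)) = Pow(Add(Rational(-56785, 3), Rational(-585, 28)), Rational(1, 2)) = Pow(Rational(-1591735, 84), Rational(1, 2)) = Mul(Rational(1, 42), I, Pow(33426435, Rational(1, 2)))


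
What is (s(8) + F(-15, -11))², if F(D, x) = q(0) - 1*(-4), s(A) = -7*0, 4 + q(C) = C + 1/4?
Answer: 1/16 ≈ 0.062500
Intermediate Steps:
q(C) = -15/4 + C (q(C) = -4 + (C + 1/4) = -4 + (C + ¼) = -4 + (¼ + C) = -15/4 + C)
s(A) = 0
F(D, x) = ¼ (F(D, x) = (-15/4 + 0) - 1*(-4) = -15/4 + 4 = ¼)
(s(8) + F(-15, -11))² = (0 + ¼)² = (¼)² = 1/16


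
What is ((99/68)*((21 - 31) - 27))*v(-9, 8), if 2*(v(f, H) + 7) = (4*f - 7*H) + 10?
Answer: 43956/17 ≈ 2585.6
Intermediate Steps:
v(f, H) = -2 + 2*f - 7*H/2 (v(f, H) = -7 + ((4*f - 7*H) + 10)/2 = -7 + ((-7*H + 4*f) + 10)/2 = -7 + (10 - 7*H + 4*f)/2 = -7 + (5 + 2*f - 7*H/2) = -2 + 2*f - 7*H/2)
((99/68)*((21 - 31) - 27))*v(-9, 8) = ((99/68)*((21 - 31) - 27))*(-2 + 2*(-9) - 7/2*8) = ((99*(1/68))*(-10 - 27))*(-2 - 18 - 28) = ((99/68)*(-37))*(-48) = -3663/68*(-48) = 43956/17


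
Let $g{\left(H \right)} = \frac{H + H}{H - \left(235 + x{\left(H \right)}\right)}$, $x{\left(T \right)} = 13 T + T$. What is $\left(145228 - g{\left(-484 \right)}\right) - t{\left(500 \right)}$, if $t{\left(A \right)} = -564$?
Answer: $\frac{883063112}{6057} \approx 1.4579 \cdot 10^{5}$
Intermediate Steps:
$x{\left(T \right)} = 14 T$
$g{\left(H \right)} = \frac{2 H}{-235 - 13 H}$ ($g{\left(H \right)} = \frac{H + H}{H - \left(235 + 14 H\right)} = \frac{2 H}{H - \left(235 + 14 H\right)} = \frac{2 H}{-235 - 13 H}$)
$\left(145228 - g{\left(-484 \right)}\right) - t{\left(500 \right)} = \left(145228 - \left(-2\right) \left(-484\right) \frac{1}{235 + 13 \left(-484\right)}\right) - -564 = \left(145228 - \left(-2\right) \left(-484\right) \frac{1}{235 - 6292}\right) + 564 = \left(145228 - \left(-2\right) \left(-484\right) \frac{1}{-6057}\right) + 564 = \left(145228 - \left(-2\right) \left(-484\right) \left(- \frac{1}{6057}\right)\right) + 564 = \left(145228 - - \frac{968}{6057}\right) + 564 = \left(145228 + \frac{968}{6057}\right) + 564 = \frac{879646964}{6057} + 564 = \frac{883063112}{6057}$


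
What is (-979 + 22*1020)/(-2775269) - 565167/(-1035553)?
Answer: 1546266451990/2873938138757 ≈ 0.53803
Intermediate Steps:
(-979 + 22*1020)/(-2775269) - 565167/(-1035553) = (-979 + 22440)*(-1/2775269) - 565167*(-1/1035553) = 21461*(-1/2775269) + 565167/1035553 = -21461/2775269 + 565167/1035553 = 1546266451990/2873938138757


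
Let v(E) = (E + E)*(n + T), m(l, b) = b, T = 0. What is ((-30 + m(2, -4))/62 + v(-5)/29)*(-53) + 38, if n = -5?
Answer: -21859/899 ≈ -24.315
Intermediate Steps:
v(E) = -10*E (v(E) = (E + E)*(-5 + 0) = (2*E)*(-5) = -10*E)
((-30 + m(2, -4))/62 + v(-5)/29)*(-53) + 38 = ((-30 - 4)/62 - 10*(-5)/29)*(-53) + 38 = (-34*1/62 + 50*(1/29))*(-53) + 38 = (-17/31 + 50/29)*(-53) + 38 = (1057/899)*(-53) + 38 = -56021/899 + 38 = -21859/899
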